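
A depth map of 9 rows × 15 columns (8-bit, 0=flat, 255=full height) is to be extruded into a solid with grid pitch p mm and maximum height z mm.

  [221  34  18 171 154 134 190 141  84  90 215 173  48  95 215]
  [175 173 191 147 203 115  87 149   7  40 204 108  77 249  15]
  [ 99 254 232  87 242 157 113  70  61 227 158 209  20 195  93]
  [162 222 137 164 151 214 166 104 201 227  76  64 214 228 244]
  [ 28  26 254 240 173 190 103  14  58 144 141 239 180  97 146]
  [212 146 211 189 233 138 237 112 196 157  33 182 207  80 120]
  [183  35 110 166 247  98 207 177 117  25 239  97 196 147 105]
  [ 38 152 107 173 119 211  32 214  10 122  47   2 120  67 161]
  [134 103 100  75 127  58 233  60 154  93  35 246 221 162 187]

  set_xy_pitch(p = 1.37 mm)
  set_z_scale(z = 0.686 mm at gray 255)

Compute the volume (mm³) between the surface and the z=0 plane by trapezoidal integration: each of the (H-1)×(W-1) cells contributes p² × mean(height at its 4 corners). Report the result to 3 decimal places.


height_mm = gray/255 × 0.686; cell vol = 1.37² × mean(4 corners)
unit = 1.37² × 0.686 / (4×255) = 0.00126231 mm³ per gray-sum
row 0: Σ corner-gray over 14 cells = 7220  → 9.1139
row 1: Σ corner-gray over 14 cells = 7932  → 10.0126
row 2: Σ corner-gray over 14 cells = 8984  → 11.3406
row 3: Σ corner-gray over 14 cells = 8634  → 10.8988
row 4: Σ corner-gray over 14 cells = 8466  → 10.6867
row 5: Σ corner-gray over 14 cells = 8584  → 10.8356
row 6: Σ corner-gray over 14 cells = 6961  → 8.7869
row 7: Σ corner-gray over 14 cells = 6606  → 8.3388
Σ rows: total corner-gray = 63387  → 80.0139 mm³

80.014


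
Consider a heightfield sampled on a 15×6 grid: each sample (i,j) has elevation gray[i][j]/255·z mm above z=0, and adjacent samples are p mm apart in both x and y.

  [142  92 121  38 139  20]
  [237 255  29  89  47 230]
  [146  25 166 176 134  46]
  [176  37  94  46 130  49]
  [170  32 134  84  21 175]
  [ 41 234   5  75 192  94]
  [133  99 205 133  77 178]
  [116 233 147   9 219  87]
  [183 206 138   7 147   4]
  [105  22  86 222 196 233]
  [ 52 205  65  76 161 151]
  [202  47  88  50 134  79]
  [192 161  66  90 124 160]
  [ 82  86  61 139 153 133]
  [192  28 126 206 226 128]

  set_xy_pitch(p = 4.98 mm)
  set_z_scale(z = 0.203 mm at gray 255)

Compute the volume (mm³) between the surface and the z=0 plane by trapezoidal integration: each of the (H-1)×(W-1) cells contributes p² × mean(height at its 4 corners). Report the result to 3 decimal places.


height_mm = gray/255 × 0.203; cell vol = 4.98² × mean(4 corners)
unit = 4.98² × 0.203 / (4×255) = 0.00493577 mm³ per gray-sum
row 0: Σ corner-gray over 5 cells = 2249  → 11.1005
row 1: Σ corner-gray over 5 cells = 2501  → 12.3444
row 2: Σ corner-gray over 5 cells = 2033  → 10.0344
row 3: Σ corner-gray over 5 cells = 1726  → 8.5191
row 4: Σ corner-gray over 5 cells = 2034  → 10.0393
row 5: Σ corner-gray over 5 cells = 2486  → 12.2703
row 6: Σ corner-gray over 5 cells = 2758  → 13.6128
row 7: Σ corner-gray over 5 cells = 2602  → 12.8429
row 8: Σ corner-gray over 5 cells = 2573  → 12.6997
row 9: Σ corner-gray over 5 cells = 2607  → 12.8675
row 10: Σ corner-gray over 5 cells = 2136  → 10.5428
row 11: Σ corner-gray over 5 cells = 2153  → 10.6267
row 12: Σ corner-gray over 5 cells = 2327  → 11.4855
row 13: Σ corner-gray over 5 cells = 2585  → 12.7590
Σ rows: total corner-gray = 32770  → 161.7450 mm³

161.745


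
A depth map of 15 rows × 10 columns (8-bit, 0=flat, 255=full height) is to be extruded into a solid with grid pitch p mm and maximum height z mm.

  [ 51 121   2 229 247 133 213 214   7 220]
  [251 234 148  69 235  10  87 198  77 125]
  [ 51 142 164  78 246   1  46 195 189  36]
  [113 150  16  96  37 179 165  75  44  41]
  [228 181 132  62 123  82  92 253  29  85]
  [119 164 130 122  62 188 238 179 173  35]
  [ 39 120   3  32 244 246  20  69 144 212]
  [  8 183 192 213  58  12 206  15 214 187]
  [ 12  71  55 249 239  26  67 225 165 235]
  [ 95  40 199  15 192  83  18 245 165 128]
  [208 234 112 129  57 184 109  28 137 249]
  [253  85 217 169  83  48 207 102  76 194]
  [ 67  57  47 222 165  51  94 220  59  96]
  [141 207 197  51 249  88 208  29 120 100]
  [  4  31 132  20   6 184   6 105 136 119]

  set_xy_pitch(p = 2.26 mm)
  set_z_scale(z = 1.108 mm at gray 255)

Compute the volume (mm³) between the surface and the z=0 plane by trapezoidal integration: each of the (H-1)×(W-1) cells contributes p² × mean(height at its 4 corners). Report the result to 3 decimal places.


height_mm = gray/255 × 1.108; cell vol = 2.26² × mean(4 corners)
unit = 2.26² × 1.108 / (4×255) = 0.00554826 mm³ per gray-sum
row 0: Σ corner-gray over 9 cells = 5095  → 28.2684
row 1: Σ corner-gray over 9 cells = 4701  → 26.0823
row 2: Σ corner-gray over 9 cells = 3887  → 21.5661
row 3: Σ corner-gray over 9 cells = 3899  → 21.6326
row 4: Σ corner-gray over 9 cells = 4887  → 27.1143
row 5: Σ corner-gray over 9 cells = 4673  → 25.9270
row 6: Σ corner-gray over 9 cells = 4388  → 24.3457
row 7: Σ corner-gray over 9 cells = 4822  → 26.7537
row 8: Σ corner-gray over 9 cells = 4578  → 25.3999
row 9: Σ corner-gray over 9 cells = 4574  → 25.3777
row 10: Σ corner-gray over 9 cells = 4858  → 26.9534
row 11: Σ corner-gray over 9 cells = 4414  → 24.4900
row 12: Σ corner-gray over 9 cells = 4532  → 25.1447
row 13: Σ corner-gray over 9 cells = 3902  → 21.6493
Σ rows: total corner-gray = 63210  → 350.7052 mm³

350.705


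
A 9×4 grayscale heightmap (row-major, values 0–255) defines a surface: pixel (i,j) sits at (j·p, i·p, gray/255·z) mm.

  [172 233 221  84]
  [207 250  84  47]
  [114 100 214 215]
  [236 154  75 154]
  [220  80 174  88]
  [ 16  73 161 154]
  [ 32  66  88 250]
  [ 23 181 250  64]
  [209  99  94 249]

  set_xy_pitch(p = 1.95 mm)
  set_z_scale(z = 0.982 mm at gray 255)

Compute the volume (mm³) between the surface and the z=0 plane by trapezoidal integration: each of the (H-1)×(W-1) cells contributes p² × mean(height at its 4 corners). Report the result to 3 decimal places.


49.231

height_mm = gray/255 × 0.982; cell vol = 1.95² × mean(4 corners)
unit = 1.95² × 0.982 / (4×255) = 0.00366084 mm³ per gray-sum
row 0: Σ corner-gray over 3 cells = 2086  → 7.6365
row 1: Σ corner-gray over 3 cells = 1879  → 6.8787
row 2: Σ corner-gray over 3 cells = 1805  → 6.6078
row 3: Σ corner-gray over 3 cells = 1664  → 6.0916
row 4: Σ corner-gray over 3 cells = 1454  → 5.3229
row 5: Σ corner-gray over 3 cells = 1228  → 4.4955
row 6: Σ corner-gray over 3 cells = 1539  → 5.6340
row 7: Σ corner-gray over 3 cells = 1793  → 6.5639
Σ rows: total corner-gray = 13448  → 49.2310 mm³


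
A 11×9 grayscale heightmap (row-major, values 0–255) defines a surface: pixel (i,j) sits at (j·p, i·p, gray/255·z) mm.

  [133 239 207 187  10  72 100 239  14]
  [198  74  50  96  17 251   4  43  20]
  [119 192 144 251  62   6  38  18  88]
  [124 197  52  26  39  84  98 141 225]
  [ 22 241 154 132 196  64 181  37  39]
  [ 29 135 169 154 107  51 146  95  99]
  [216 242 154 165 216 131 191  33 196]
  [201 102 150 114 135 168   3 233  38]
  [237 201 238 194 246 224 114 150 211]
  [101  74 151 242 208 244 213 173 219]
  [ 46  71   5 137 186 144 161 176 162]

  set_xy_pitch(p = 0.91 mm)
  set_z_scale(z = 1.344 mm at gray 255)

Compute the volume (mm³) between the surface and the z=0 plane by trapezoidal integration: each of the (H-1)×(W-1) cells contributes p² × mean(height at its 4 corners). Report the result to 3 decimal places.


46.704

height_mm = gray/255 × 1.344; cell vol = 0.91² × mean(4 corners)
unit = 0.91² × 1.344 / (4×255) = 0.00109114 mm³ per gray-sum
row 0: Σ corner-gray over 8 cells = 3543  → 3.8659
row 1: Σ corner-gray over 8 cells = 2917  → 3.1829
row 2: Σ corner-gray over 8 cells = 3252  → 3.5484
row 3: Σ corner-gray over 8 cells = 3694  → 4.0307
row 4: Σ corner-gray over 8 cells = 3913  → 4.2696
row 5: Σ corner-gray over 8 cells = 4518  → 4.9298
row 6: Σ corner-gray over 8 cells = 4725  → 5.1557
row 7: Σ corner-gray over 8 cells = 5231  → 5.7078
row 8: Σ corner-gray over 8 cells = 6112  → 6.6691
row 9: Σ corner-gray over 8 cells = 4898  → 5.3444
Σ rows: total corner-gray = 42803  → 46.7042 mm³


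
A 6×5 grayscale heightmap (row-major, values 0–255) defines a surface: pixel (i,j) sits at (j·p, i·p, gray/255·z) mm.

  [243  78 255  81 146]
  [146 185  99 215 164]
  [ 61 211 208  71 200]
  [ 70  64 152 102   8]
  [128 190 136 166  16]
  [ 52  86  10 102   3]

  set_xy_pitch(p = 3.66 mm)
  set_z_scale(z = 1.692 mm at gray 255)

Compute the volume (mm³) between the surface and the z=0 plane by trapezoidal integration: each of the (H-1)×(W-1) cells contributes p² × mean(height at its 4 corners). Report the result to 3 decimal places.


height_mm = gray/255 × 1.692; cell vol = 3.66² × mean(4 corners)
unit = 3.66² × 1.692 / (4×255) = 0.0222209 mm³ per gray-sum
row 0: Σ corner-gray over 4 cells = 2525  → 56.1079
row 1: Σ corner-gray over 4 cells = 2549  → 56.6412
row 2: Σ corner-gray over 4 cells = 1955  → 43.4419
row 3: Σ corner-gray over 4 cells = 1842  → 40.9310
row 4: Σ corner-gray over 4 cells = 1579  → 35.0869
Σ rows: total corner-gray = 10450  → 232.2088 mm³

232.209


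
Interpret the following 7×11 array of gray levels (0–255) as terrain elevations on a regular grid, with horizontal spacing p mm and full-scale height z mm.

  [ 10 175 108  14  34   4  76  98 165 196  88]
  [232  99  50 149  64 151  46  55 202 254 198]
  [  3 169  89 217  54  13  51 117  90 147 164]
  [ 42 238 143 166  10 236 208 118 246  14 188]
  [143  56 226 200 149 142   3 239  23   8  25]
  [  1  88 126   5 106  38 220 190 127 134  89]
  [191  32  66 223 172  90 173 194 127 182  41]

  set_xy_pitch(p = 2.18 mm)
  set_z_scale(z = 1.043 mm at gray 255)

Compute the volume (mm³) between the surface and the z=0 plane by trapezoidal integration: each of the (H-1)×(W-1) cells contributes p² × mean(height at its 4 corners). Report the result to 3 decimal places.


139.285

height_mm = gray/255 × 1.043; cell vol = 2.18² × mean(4 corners)
unit = 2.18² × 1.043 / (4×255) = 0.00485956 mm³ per gray-sum
row 0: Σ corner-gray over 10 cells = 4408  → 21.4209
row 1: Σ corner-gray over 10 cells = 4631  → 22.5046
row 2: Σ corner-gray over 10 cells = 5049  → 24.5359
row 3: Σ corner-gray over 10 cells = 5248  → 25.5030
row 4: Σ corner-gray over 10 cells = 4418  → 21.4695
row 5: Σ corner-gray over 10 cells = 4908  → 23.8507
Σ rows: total corner-gray = 28662  → 139.2848 mm³


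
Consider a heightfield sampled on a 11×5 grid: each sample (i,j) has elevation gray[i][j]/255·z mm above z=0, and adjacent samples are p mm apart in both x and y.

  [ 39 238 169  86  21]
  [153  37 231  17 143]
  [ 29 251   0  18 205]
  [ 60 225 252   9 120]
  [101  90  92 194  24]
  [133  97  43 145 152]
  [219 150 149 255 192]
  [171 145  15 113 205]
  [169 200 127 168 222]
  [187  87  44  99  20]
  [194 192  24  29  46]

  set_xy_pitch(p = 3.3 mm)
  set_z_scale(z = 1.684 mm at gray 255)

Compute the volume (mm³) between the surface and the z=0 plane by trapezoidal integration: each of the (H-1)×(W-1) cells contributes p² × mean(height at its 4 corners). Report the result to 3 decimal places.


height_mm = gray/255 × 1.684; cell vol = 3.3² × mean(4 corners)
unit = 3.3² × 1.684 / (4×255) = 0.0179792 mm³ per gray-sum
row 0: Σ corner-gray over 4 cells = 1912  → 34.3762
row 1: Σ corner-gray over 4 cells = 1638  → 29.4499
row 2: Σ corner-gray over 4 cells = 1924  → 34.5919
row 3: Σ corner-gray over 4 cells = 2029  → 36.4797
row 4: Σ corner-gray over 4 cells = 1732  → 31.1399
row 5: Σ corner-gray over 4 cells = 2374  → 42.6826
row 6: Σ corner-gray over 4 cells = 2441  → 43.8872
row 7: Σ corner-gray over 4 cells = 2303  → 41.4060
row 8: Σ corner-gray over 4 cells = 2048  → 36.8214
row 9: Σ corner-gray over 4 cells = 1397  → 25.1169
Σ rows: total corner-gray = 19798  → 355.9517 mm³

355.952


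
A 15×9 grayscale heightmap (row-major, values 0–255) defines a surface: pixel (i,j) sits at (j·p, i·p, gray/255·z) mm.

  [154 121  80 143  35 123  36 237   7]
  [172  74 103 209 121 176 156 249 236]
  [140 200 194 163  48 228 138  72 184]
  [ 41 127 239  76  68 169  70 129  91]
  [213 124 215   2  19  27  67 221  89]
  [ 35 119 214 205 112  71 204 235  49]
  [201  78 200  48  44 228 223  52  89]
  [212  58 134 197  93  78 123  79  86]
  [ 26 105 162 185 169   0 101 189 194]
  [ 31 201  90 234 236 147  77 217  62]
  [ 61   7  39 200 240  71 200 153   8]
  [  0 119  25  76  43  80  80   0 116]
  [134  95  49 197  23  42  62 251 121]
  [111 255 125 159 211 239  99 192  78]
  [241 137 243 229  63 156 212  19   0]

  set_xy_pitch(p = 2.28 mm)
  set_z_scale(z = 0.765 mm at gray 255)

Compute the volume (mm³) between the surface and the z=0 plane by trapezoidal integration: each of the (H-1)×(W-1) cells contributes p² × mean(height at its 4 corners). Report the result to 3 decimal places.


223.503

height_mm = gray/255 × 0.765; cell vol = 2.28² × mean(4 corners)
unit = 2.28² × 0.765 / (4×255) = 0.0038988 mm³ per gray-sum
row 0: Σ corner-gray over 8 cells = 4295  → 16.7453
row 1: Σ corner-gray over 8 cells = 4994  → 19.4706
row 2: Σ corner-gray over 8 cells = 4298  → 16.7570
row 3: Σ corner-gray over 8 cells = 3540  → 13.8018
row 4: Σ corner-gray over 8 cells = 4056  → 15.8135
row 5: Σ corner-gray over 8 cells = 4440  → 17.3107
row 6: Σ corner-gray over 8 cells = 3858  → 15.0416
row 7: Σ corner-gray over 8 cells = 3864  → 15.0650
row 8: Σ corner-gray over 8 cells = 4539  → 17.6967
row 9: Σ corner-gray over 8 cells = 4386  → 17.1001
row 10: Σ corner-gray over 8 cells = 2851  → 11.1155
row 11: Σ corner-gray over 8 cells = 2655  → 10.3513
row 12: Σ corner-gray over 8 cells = 4442  → 17.3185
row 13: Σ corner-gray over 8 cells = 5108  → 19.9151
Σ rows: total corner-gray = 57326  → 223.5026 mm³


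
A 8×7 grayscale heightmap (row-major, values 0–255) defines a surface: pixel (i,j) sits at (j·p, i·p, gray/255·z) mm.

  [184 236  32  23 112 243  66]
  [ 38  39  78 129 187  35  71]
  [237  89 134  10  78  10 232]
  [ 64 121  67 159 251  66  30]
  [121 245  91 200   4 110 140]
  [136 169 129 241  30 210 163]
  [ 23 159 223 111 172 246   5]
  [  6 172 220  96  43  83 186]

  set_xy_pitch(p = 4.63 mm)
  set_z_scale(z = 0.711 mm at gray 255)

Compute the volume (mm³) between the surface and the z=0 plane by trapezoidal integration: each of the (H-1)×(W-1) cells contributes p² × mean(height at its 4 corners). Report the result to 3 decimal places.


308.628

height_mm = gray/255 × 0.711; cell vol = 4.63² × mean(4 corners)
unit = 4.63² × 0.711 / (4×255) = 0.0149428 mm³ per gray-sum
row 0: Σ corner-gray over 6 cells = 2587  → 38.6570
row 1: Σ corner-gray over 6 cells = 2156  → 32.2166
row 2: Σ corner-gray over 6 cells = 2533  → 37.8501
row 3: Σ corner-gray over 6 cells = 2983  → 44.5743
row 4: Σ corner-gray over 6 cells = 3418  → 51.0744
row 5: Σ corner-gray over 6 cells = 3707  → 55.3929
row 6: Σ corner-gray over 6 cells = 3270  → 48.8629
Σ rows: total corner-gray = 20654  → 308.6282 mm³


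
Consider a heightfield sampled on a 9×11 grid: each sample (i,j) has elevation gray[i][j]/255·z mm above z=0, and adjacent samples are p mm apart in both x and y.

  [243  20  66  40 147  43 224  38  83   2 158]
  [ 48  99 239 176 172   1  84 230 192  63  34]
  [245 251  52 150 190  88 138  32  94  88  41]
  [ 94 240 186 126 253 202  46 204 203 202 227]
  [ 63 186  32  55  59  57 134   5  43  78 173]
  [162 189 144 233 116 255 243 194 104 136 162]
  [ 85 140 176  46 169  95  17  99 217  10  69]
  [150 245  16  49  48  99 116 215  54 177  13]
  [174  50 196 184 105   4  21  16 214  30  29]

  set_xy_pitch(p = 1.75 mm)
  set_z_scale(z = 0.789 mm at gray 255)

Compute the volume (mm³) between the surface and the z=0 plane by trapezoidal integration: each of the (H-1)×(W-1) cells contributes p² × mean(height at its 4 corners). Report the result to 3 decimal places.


94.070

height_mm = gray/255 × 0.789; cell vol = 1.75² × mean(4 corners)
unit = 1.75² × 0.789 / (4×255) = 0.00236893 mm³ per gray-sum
row 0: Σ corner-gray over 10 cells = 4321  → 10.2362
row 1: Σ corner-gray over 10 cells = 5046  → 11.9536
row 2: Σ corner-gray over 10 cells = 6097  → 14.4434
row 3: Σ corner-gray over 10 cells = 5179  → 12.2687
row 4: Σ corner-gray over 10 cells = 5086  → 12.0484
row 5: Σ corner-gray over 10 cells = 5644  → 13.3703
row 6: Σ corner-gray over 10 cells = 4293  → 10.1698
row 7: Σ corner-gray over 10 cells = 4044  → 9.5800
Σ rows: total corner-gray = 39710  → 94.0704 mm³


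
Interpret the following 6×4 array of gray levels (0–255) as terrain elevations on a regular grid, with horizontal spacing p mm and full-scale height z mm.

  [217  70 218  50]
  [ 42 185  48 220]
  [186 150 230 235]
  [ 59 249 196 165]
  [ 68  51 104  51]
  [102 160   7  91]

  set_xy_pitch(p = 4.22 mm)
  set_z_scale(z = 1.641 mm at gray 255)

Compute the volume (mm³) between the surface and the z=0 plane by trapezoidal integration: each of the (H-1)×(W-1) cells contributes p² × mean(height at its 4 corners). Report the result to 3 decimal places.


237.055

height_mm = gray/255 × 1.641; cell vol = 4.22² × mean(4 corners)
unit = 4.22² × 1.641 / (4×255) = 0.0286506 mm³ per gray-sum
row 0: Σ corner-gray over 3 cells = 1571  → 45.0101
row 1: Σ corner-gray over 3 cells = 1909  → 54.6939
row 2: Σ corner-gray over 3 cells = 2295  → 65.7531
row 3: Σ corner-gray over 3 cells = 1543  → 44.2078
row 4: Σ corner-gray over 3 cells = 956  → 27.3899
Σ rows: total corner-gray = 8274  → 237.0548 mm³


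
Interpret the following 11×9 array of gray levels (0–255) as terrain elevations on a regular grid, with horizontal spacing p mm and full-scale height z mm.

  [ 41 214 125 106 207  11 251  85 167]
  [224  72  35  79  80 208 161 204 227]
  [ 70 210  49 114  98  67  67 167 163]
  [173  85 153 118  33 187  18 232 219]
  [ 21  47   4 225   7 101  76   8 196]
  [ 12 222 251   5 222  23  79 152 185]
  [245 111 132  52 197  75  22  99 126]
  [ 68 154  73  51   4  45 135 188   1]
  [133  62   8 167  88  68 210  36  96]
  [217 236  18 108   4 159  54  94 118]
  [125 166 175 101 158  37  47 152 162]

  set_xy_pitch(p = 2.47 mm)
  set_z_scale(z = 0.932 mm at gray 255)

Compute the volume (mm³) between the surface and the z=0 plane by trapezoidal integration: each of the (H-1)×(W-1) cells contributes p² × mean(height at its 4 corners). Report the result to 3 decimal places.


196.163

height_mm = gray/255 × 0.932; cell vol = 2.47² × mean(4 corners)
unit = 2.47² × 0.932 / (4×255) = 0.00557455 mm³ per gray-sum
row 0: Σ corner-gray over 8 cells = 4335  → 24.1657
row 1: Σ corner-gray over 8 cells = 3906  → 21.7742
row 2: Σ corner-gray over 8 cells = 3821  → 21.3003
row 3: Σ corner-gray over 8 cells = 3197  → 17.8218
row 4: Σ corner-gray over 8 cells = 3258  → 18.1619
row 5: Σ corner-gray over 8 cells = 3852  → 21.4732
row 6: Σ corner-gray over 8 cells = 3116  → 17.3703
row 7: Σ corner-gray over 8 cells = 2876  → 16.0324
row 8: Σ corner-gray over 8 cells = 3188  → 17.7717
row 9: Σ corner-gray over 8 cells = 3640  → 20.2914
Σ rows: total corner-gray = 35189  → 196.1628 mm³


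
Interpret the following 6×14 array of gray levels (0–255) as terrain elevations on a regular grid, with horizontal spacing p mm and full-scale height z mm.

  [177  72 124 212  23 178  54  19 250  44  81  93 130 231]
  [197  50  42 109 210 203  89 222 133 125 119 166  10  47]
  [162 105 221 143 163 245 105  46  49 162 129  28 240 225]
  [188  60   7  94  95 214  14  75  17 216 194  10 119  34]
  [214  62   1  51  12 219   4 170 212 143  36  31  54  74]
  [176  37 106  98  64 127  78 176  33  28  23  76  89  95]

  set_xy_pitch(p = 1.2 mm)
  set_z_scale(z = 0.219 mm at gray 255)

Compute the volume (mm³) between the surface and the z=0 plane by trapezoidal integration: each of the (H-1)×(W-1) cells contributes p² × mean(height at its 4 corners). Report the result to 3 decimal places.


8.746

height_mm = gray/255 × 0.219; cell vol = 1.2² × mean(4 corners)
unit = 1.2² × 0.219 / (4×255) = 0.000309176 mm³ per gray-sum
row 0: Σ corner-gray over 13 cells = 6168  → 1.9070
row 1: Σ corner-gray over 13 cells = 6859  → 2.1206
row 2: Σ corner-gray over 13 cells = 6111  → 1.8894
row 3: Σ corner-gray over 13 cells = 4730  → 1.4624
row 4: Σ corner-gray over 13 cells = 4419  → 1.3663
Σ rows: total corner-gray = 28287  → 8.7457 mm³


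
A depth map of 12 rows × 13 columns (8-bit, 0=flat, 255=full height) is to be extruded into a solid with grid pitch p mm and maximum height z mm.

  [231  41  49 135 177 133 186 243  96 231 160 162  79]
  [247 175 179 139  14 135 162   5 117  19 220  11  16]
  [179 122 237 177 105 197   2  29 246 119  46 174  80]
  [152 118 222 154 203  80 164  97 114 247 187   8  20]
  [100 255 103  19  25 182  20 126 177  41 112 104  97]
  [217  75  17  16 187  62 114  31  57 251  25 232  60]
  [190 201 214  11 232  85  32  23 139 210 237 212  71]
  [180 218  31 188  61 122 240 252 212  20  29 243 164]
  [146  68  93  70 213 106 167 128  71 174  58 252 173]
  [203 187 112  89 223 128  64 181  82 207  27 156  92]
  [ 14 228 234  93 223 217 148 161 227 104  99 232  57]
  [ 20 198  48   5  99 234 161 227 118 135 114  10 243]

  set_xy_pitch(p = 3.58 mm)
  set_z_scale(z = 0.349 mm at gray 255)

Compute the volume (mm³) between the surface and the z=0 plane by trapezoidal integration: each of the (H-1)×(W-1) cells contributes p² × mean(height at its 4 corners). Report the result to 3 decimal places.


304.198

height_mm = gray/255 × 0.349; cell vol = 3.58² × mean(4 corners)
unit = 3.58² × 0.349 / (4×255) = 0.00438522 mm³ per gray-sum
row 0: Σ corner-gray over 12 cells = 6151  → 26.9735
row 1: Σ corner-gray over 12 cells = 5782  → 25.3553
row 2: Σ corner-gray over 12 cells = 6527  → 28.6223
row 3: Σ corner-gray over 12 cells = 5885  → 25.8070
row 4: Σ corner-gray over 12 cells = 4936  → 21.6454
row 5: Σ corner-gray over 12 cells = 5864  → 25.7149
row 6: Σ corner-gray over 12 cells = 7029  → 30.8237
row 7: Σ corner-gray over 12 cells = 6695  → 29.3590
row 8: Σ corner-gray over 12 cells = 6326  → 27.7409
row 9: Σ corner-gray over 12 cells = 7210  → 31.6174
row 10: Σ corner-gray over 12 cells = 6964  → 30.5387
Σ rows: total corner-gray = 69369  → 304.1983 mm³


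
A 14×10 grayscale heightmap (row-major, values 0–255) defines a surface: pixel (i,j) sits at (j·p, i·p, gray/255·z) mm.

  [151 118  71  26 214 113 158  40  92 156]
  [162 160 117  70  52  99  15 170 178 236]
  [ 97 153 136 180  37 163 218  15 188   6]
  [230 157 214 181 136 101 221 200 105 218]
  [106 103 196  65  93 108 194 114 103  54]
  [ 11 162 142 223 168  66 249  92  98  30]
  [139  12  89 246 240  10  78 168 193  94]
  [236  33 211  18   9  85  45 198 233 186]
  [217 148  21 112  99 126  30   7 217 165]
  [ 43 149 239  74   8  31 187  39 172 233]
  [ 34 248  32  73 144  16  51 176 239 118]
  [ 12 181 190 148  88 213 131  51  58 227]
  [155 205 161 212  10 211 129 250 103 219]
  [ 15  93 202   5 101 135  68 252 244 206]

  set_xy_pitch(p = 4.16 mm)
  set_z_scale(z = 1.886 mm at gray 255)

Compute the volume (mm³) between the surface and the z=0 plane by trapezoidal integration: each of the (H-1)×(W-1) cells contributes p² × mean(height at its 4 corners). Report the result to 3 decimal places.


height_mm = gray/255 × 1.886; cell vol = 4.16² × mean(4 corners)
unit = 4.16² × 1.886 / (4×255) = 0.0319984 mm³ per gray-sum
row 0: Σ corner-gray over 9 cells = 4091  → 130.9054
row 1: Σ corner-gray over 9 cells = 4403  → 140.8889
row 2: Σ corner-gray over 9 cells = 5361  → 171.5434
row 3: Σ corner-gray over 9 cells = 5190  → 166.0717
row 4: Σ corner-gray over 9 cells = 4553  → 145.6887
row 5: Σ corner-gray over 9 cells = 4746  → 151.8644
row 6: Σ corner-gray over 9 cells = 4391  → 140.5049
row 7: Σ corner-gray over 9 cells = 3988  → 127.6096
row 8: Σ corner-gray over 9 cells = 3976  → 127.2256
row 9: Σ corner-gray over 9 cells = 4184  → 133.8813
row 10: Σ corner-gray over 9 cells = 4469  → 143.0008
row 11: Σ corner-gray over 9 cells = 5295  → 169.4315
row 12: Σ corner-gray over 9 cells = 5357  → 171.4154
Σ rows: total corner-gray = 60004  → 1920.0316 mm³

1920.032


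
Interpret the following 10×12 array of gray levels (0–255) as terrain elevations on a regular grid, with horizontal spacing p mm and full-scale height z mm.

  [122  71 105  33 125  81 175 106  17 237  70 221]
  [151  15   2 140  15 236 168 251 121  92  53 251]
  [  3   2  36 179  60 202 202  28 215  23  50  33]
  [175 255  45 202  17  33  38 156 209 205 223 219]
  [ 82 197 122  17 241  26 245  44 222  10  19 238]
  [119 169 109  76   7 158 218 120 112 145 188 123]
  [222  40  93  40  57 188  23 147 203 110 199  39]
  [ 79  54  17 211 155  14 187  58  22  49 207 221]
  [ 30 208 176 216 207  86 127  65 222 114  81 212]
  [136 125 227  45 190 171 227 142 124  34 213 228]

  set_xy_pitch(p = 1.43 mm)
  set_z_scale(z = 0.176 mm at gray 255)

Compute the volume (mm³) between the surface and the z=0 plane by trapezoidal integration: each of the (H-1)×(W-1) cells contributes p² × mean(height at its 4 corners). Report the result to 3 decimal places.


height_mm = gray/255 × 0.176; cell vol = 1.43² × mean(4 corners)
unit = 1.43² × 0.176 / (4×255) = 0.000352845 mm³ per gray-sum
row 0: Σ corner-gray over 11 cells = 4971  → 1.7540
row 1: Σ corner-gray over 11 cells = 4618  → 1.6294
row 2: Σ corner-gray over 11 cells = 5190  → 1.8313
row 3: Σ corner-gray over 11 cells = 5766  → 2.0345
row 4: Σ corner-gray over 11 cells = 5452  → 1.9237
row 5: Σ corner-gray over 11 cells = 5307  → 1.8726
row 6: Σ corner-gray over 11 cells = 4709  → 1.6615
row 7: Σ corner-gray over 11 cells = 5494  → 1.9385
row 8: Σ corner-gray over 11 cells = 6606  → 2.3309
Σ rows: total corner-gray = 48113  → 16.9765 mm³

16.976


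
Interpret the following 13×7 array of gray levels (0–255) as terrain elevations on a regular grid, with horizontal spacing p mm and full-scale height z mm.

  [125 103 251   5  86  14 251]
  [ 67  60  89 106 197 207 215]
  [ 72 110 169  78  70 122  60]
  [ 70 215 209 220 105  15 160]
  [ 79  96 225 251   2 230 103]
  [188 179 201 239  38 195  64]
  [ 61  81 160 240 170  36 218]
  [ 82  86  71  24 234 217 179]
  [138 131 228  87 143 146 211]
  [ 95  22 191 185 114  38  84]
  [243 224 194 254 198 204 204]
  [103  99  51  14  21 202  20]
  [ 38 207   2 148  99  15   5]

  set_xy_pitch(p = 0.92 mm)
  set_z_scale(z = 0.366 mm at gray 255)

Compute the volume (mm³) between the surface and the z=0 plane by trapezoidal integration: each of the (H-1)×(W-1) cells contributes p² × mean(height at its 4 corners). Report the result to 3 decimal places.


11.688

height_mm = gray/255 × 0.366; cell vol = 0.92² × mean(4 corners)
unit = 0.92² × 0.366 / (4×255) = 0.000303708 mm³ per gray-sum
row 0: Σ corner-gray over 6 cells = 2894  → 0.8789
row 1: Σ corner-gray over 6 cells = 2830  → 0.8595
row 2: Σ corner-gray over 6 cells = 2988  → 0.9075
row 3: Σ corner-gray over 6 cells = 3548  → 1.0776
row 4: Σ corner-gray over 6 cells = 3746  → 1.1377
row 5: Σ corner-gray over 6 cells = 3609  → 1.0961
row 6: Σ corner-gray over 6 cells = 3178  → 0.9652
row 7: Σ corner-gray over 6 cells = 3344  → 1.0156
row 8: Σ corner-gray over 6 cells = 3098  → 0.9409
row 9: Σ corner-gray over 6 cells = 3874  → 1.1766
row 10: Σ corner-gray over 6 cells = 3492  → 1.0605
row 11: Σ corner-gray over 6 cells = 1882  → 0.5716
Σ rows: total corner-gray = 38483  → 11.6876 mm³


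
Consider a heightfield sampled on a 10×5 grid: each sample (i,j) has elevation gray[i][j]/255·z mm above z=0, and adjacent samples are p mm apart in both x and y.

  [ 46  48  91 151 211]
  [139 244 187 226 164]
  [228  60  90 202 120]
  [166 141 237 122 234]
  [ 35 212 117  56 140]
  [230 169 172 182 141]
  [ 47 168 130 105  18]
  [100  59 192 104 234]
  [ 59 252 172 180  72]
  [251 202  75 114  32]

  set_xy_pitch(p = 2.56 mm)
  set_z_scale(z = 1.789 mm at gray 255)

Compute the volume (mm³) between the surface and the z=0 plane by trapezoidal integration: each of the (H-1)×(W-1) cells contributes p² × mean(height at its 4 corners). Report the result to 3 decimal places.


height_mm = gray/255 × 1.789; cell vol = 2.56² × mean(4 corners)
unit = 2.56² × 1.789 / (4×255) = 0.0114945 mm³ per gray-sum
row 0: Σ corner-gray over 4 cells = 2454  → 28.2075
row 1: Σ corner-gray over 4 cells = 2669  → 30.6788
row 2: Σ corner-gray over 4 cells = 2452  → 28.1845
row 3: Σ corner-gray over 4 cells = 2345  → 26.9546
row 4: Σ corner-gray over 4 cells = 2362  → 27.1500
row 5: Σ corner-gray over 4 cells = 2288  → 26.2994
row 6: Σ corner-gray over 4 cells = 1915  → 22.0120
row 7: Σ corner-gray over 4 cells = 2383  → 27.3914
row 8: Σ corner-gray over 4 cells = 2404  → 27.6328
Σ rows: total corner-gray = 21272  → 244.5110 mm³

244.511


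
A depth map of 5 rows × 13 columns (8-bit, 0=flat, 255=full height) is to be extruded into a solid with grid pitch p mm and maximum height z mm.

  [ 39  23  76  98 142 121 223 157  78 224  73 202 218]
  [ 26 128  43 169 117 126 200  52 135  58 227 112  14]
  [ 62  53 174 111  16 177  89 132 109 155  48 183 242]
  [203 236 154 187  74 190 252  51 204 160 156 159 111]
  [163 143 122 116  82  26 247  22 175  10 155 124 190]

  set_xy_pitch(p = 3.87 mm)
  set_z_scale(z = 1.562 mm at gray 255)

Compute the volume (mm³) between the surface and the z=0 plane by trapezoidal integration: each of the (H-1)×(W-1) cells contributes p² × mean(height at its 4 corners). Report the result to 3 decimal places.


height_mm = gray/255 × 1.562; cell vol = 3.87² × mean(4 corners)
unit = 3.87² × 1.562 / (4×255) = 0.0229352 mm³ per gray-sum
row 0: Σ corner-gray over 12 cells = 5865  → 134.5150
row 1: Σ corner-gray over 12 cells = 5572  → 127.7950
row 2: Σ corner-gray over 12 cells = 6758  → 154.9962
row 3: Σ corner-gray over 12 cells = 6757  → 154.9732
Σ rows: total corner-gray = 24952  → 572.2794 mm³

572.279


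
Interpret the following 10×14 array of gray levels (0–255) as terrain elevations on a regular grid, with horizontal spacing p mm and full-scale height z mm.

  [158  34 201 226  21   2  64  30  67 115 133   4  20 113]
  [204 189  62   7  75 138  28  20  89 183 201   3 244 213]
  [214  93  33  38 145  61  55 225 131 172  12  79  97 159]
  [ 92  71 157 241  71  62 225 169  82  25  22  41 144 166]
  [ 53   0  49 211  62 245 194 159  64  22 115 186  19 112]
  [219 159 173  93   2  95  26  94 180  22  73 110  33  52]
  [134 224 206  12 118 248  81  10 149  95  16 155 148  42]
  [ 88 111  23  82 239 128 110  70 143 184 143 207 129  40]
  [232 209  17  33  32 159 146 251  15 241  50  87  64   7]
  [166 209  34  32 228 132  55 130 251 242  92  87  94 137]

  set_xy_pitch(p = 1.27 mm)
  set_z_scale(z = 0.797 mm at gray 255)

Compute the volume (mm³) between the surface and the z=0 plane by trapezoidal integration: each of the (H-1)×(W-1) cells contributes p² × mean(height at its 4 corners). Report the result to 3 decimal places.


height_mm = gray/255 × 0.797; cell vol = 1.27² × mean(4 corners)
unit = 1.27² × 0.797 / (4×255) = 0.00126028 mm³ per gray-sum
row 0: Σ corner-gray over 13 cells = 5000  → 6.3014
row 1: Σ corner-gray over 13 cells = 5550  → 6.9945
row 2: Σ corner-gray over 13 cells = 5533  → 6.9731
row 3: Σ corner-gray over 13 cells = 5695  → 7.1773
row 4: Σ corner-gray over 13 cells = 5208  → 6.5635
row 5: Σ corner-gray over 13 cells = 5491  → 6.9202
row 6: Σ corner-gray over 13 cells = 6366  → 8.0229
row 7: Σ corner-gray over 13 cells = 6113  → 7.7041
row 8: Σ corner-gray over 13 cells = 6322  → 7.9675
Σ rows: total corner-gray = 51278  → 64.6244 mm³

64.624


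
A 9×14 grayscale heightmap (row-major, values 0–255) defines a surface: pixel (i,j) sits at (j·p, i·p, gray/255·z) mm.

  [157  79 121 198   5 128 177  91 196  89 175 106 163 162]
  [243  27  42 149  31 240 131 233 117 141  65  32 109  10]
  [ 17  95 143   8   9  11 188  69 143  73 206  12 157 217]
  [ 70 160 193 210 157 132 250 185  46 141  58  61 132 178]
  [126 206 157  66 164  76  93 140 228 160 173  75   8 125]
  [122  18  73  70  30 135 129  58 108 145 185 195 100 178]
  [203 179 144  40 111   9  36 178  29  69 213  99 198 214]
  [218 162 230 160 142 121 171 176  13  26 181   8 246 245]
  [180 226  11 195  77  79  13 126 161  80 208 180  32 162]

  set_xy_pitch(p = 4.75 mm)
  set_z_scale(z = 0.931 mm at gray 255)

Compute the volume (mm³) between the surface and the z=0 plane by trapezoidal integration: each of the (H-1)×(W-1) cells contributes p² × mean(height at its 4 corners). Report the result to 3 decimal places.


height_mm = gray/255 × 0.931; cell vol = 4.75² × mean(4 corners)
unit = 4.75² × 0.931 / (4×255) = 0.0205938 mm³ per gray-sum
row 0: Σ corner-gray over 13 cells = 6262  → 128.9584
row 1: Σ corner-gray over 13 cells = 5349  → 110.1563
row 2: Σ corner-gray over 13 cells = 6160  → 126.8579
row 3: Σ corner-gray over 13 cells = 7041  → 145.0010
row 4: Σ corner-gray over 13 cells = 6135  → 126.3430
row 5: Σ corner-gray over 13 cells = 5819  → 119.8354
row 6: Σ corner-gray over 13 cells = 6762  → 139.2554
row 7: Σ corner-gray over 13 cells = 6853  → 141.1294
Σ rows: total corner-gray = 50381  → 1037.5368 mm³

1037.537


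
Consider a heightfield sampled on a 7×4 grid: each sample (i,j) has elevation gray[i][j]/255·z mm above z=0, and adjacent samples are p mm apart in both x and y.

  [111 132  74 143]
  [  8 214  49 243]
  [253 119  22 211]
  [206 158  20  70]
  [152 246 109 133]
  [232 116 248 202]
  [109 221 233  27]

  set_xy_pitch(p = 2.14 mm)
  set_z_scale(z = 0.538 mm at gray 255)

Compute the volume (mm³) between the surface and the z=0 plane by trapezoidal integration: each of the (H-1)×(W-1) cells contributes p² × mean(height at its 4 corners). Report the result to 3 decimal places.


height_mm = gray/255 × 0.538; cell vol = 2.14² × mean(4 corners)
unit = 2.14² × 0.538 / (4×255) = 0.00241551 mm³ per gray-sum
row 0: Σ corner-gray over 3 cells = 1443  → 3.4856
row 1: Σ corner-gray over 3 cells = 1523  → 3.6788
row 2: Σ corner-gray over 3 cells = 1378  → 3.3286
row 3: Σ corner-gray over 3 cells = 1627  → 3.9300
row 4: Σ corner-gray over 3 cells = 2157  → 5.2103
row 5: Σ corner-gray over 3 cells = 2206  → 5.3286
Σ rows: total corner-gray = 10334  → 24.9619 mm³

24.962


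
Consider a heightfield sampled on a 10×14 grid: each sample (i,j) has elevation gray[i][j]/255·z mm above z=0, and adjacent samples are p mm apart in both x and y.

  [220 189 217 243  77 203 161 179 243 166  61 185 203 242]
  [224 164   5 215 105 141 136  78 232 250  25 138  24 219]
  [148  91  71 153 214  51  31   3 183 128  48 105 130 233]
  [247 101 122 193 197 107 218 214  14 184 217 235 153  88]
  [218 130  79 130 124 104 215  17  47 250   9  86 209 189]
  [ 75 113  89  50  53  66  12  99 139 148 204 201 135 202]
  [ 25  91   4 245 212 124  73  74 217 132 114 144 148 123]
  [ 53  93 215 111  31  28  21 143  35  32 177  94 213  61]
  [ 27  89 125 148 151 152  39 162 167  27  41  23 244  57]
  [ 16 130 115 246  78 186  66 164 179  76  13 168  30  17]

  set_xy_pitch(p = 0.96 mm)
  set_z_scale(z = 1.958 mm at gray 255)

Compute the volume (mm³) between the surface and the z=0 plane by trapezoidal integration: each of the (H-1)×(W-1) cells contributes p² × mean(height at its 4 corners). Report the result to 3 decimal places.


height_mm = gray/255 × 1.958; cell vol = 0.96² × mean(4 corners)
unit = 0.96² × 1.958 / (4×255) = 0.00176911 mm³ per gray-sum
row 0: Σ corner-gray over 13 cells = 8185  → 14.4802
row 1: Σ corner-gray over 13 cells = 6266  → 11.0852
row 2: Σ corner-gray over 13 cells = 7042  → 12.4581
row 3: Σ corner-gray over 13 cells = 7452  → 13.1834
row 4: Σ corner-gray over 13 cells = 6102  → 10.7951
row 5: Σ corner-gray over 13 cells = 6199  → 10.9667
row 6: Σ corner-gray over 13 cells = 5804  → 10.2679
row 7: Σ corner-gray over 13 cells = 5320  → 9.4117
row 8: Σ corner-gray over 13 cells = 5755  → 10.1812
Σ rows: total corner-gray = 58125  → 102.8296 mm³

102.830


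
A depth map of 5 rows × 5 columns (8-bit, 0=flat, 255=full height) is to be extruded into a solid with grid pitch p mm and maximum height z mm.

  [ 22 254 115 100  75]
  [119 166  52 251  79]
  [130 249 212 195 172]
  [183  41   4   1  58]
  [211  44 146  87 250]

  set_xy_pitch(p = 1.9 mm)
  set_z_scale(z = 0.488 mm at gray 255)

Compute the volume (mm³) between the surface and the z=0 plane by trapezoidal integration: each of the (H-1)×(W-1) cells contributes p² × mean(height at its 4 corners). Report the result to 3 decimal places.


height_mm = gray/255 × 0.488; cell vol = 1.9² × mean(4 corners)
unit = 1.9² × 0.488 / (4×255) = 0.00172714 mm³ per gray-sum
row 0: Σ corner-gray over 4 cells = 2171  → 3.7496
row 1: Σ corner-gray over 4 cells = 2750  → 4.7496
row 2: Σ corner-gray over 4 cells = 1947  → 3.3627
row 3: Σ corner-gray over 4 cells = 1348  → 2.3282
Σ rows: total corner-gray = 8216  → 14.1902 mm³

14.190


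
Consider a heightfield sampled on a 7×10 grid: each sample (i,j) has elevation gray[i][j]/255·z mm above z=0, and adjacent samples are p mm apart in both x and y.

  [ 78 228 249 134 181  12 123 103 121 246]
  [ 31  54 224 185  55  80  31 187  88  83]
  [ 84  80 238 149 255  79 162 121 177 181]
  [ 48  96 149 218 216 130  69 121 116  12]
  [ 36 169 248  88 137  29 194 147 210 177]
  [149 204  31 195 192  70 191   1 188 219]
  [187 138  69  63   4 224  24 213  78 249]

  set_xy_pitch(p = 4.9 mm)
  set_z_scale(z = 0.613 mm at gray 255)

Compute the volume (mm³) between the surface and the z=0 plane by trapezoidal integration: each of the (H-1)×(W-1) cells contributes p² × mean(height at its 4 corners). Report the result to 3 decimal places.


height_mm = gray/255 × 0.613; cell vol = 4.9² × mean(4 corners)
unit = 4.9² × 0.613 / (4×255) = 0.0144295 mm³ per gray-sum
row 0: Σ corner-gray over 9 cells = 4548  → 65.6255
row 1: Σ corner-gray over 9 cells = 4709  → 67.9487
row 2: Σ corner-gray over 9 cells = 5077  → 73.2588
row 3: Σ corner-gray over 9 cells = 4947  → 71.3829
row 4: Σ corner-gray over 9 cells = 5169  → 74.5863
row 5: Σ corner-gray over 9 cells = 4574  → 66.0007
Σ rows: total corner-gray = 29024  → 418.8029 mm³

418.803


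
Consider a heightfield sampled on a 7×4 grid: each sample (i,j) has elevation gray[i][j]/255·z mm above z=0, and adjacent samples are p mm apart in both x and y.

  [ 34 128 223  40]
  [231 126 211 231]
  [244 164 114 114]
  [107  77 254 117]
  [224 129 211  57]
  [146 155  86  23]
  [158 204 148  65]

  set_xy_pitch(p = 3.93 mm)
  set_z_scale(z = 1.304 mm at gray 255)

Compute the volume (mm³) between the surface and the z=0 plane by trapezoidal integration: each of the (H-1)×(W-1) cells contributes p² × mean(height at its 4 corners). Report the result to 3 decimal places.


height_mm = gray/255 × 1.304; cell vol = 3.93² × mean(4 corners)
unit = 3.93² × 1.304 / (4×255) = 0.0197452 mm³ per gray-sum
row 0: Σ corner-gray over 3 cells = 1912  → 37.7529
row 1: Σ corner-gray over 3 cells = 2050  → 40.4778
row 2: Σ corner-gray over 3 cells = 1800  → 35.5414
row 3: Σ corner-gray over 3 cells = 1847  → 36.4695
row 4: Σ corner-gray over 3 cells = 1612  → 31.8293
row 5: Σ corner-gray over 3 cells = 1578  → 31.1580
Σ rows: total corner-gray = 10799  → 213.2289 mm³

213.229


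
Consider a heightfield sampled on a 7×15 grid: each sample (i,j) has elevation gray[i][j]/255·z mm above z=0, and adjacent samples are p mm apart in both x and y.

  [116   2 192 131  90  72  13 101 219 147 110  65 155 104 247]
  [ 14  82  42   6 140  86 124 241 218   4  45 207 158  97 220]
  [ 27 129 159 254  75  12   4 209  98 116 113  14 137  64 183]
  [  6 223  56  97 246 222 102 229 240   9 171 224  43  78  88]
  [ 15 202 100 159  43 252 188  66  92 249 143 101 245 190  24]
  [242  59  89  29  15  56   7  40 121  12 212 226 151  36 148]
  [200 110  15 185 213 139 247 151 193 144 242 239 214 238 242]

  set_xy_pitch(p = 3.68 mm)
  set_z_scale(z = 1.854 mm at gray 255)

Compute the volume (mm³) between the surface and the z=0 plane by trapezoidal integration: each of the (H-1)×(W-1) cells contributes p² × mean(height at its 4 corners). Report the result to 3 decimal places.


height_mm = gray/255 × 1.854; cell vol = 3.68² × mean(4 corners)
unit = 3.68² × 1.854 / (4×255) = 0.0246153 mm³ per gray-sum
row 0: Σ corner-gray over 14 cells = 6299  → 155.0518
row 1: Σ corner-gray over 14 cells = 6112  → 150.4487
row 2: Σ corner-gray over 14 cells = 6952  → 171.1256
row 3: Σ corner-gray over 14 cells = 8073  → 198.7193
row 4: Σ corner-gray over 14 cells = 6595  → 162.3379
row 5: Σ corner-gray over 14 cells = 7598  → 187.0271
Σ rows: total corner-gray = 41629  → 1024.7105 mm³

1024.710
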